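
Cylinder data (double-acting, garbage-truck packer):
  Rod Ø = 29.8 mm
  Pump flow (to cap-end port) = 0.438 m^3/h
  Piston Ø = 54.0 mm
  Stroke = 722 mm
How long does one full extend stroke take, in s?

Cap-side area A_cap = π/4 × (54.0 mm)² = 2290 mm^2
Swept volume V = A × L; t = V / Q = A·L / Q

t ≈ 13.6 s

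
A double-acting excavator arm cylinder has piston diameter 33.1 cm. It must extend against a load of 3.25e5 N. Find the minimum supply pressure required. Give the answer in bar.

P ≈ 37.8 bar

Cap-side area A_cap = π/4 × (33.1 cm)² = 860.5 cm^2
P = F / A = 3.25e5 N / A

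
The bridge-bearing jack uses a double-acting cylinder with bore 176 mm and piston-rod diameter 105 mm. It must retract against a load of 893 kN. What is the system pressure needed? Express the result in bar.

P ≈ 570 bar

Rod-side annular area A_ann = π/4 × (176² − 105²) = 15670 mm^2
Retraction: pressure acts on the annular area.
P = F / A = 893 kN / A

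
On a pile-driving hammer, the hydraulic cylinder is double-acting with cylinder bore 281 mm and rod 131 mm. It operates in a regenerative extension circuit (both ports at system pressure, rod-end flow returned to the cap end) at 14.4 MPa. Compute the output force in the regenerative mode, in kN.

With equal pressure on both faces, forces on the annular region cancel; the net push is pressure × rod cross-section.
Rod cross-section A_rod = π/4 × (131 mm)² = 13480 mm^2
F = P × A_rod

F ≈ 194 kN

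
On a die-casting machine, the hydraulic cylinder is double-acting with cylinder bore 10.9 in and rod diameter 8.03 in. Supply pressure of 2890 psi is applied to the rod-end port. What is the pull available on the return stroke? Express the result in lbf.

Rod-side annular area A_ann = π/4 × (10.9² − 8.03²) = 42.67 in^2
On retraction the pressure acts on the annular area (bore minus rod).
F = P × A_ann

F ≈ 1.23e5 lbf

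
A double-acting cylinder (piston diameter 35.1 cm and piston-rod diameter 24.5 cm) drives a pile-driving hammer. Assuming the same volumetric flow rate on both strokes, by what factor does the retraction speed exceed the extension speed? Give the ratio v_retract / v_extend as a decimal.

v_ret/v_ext ≈ 1.95

Cap-side area A_cap = π/4 × (35.1 cm)² = 967.6 cm^2
Rod-side annular area A_ann = π/4 × (35.1² − 24.5²) = 496.2 cm^2
For equal Q, v ∝ 1/A, so v_ret/v_ext = A_cap/A_ann.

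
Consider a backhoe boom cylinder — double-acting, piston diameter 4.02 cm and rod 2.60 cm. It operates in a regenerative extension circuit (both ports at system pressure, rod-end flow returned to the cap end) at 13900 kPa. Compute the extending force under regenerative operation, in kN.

With equal pressure on both faces, forces on the annular region cancel; the net push is pressure × rod cross-section.
Rod cross-section A_rod = π/4 × (2.60 cm)² = 5.309 cm^2
F = P × A_rod

F ≈ 7.38 kN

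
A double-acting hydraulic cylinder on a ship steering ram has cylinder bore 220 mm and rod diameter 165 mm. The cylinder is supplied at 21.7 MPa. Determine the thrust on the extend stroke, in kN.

Cap-side area A_cap = π/4 × (220 mm)² = 38010 mm^2
F = P × A_cap = 21.7 MPa × A_cap

F ≈ 825 kN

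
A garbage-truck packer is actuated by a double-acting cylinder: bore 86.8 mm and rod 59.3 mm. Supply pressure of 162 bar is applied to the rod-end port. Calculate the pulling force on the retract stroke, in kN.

Rod-side annular area A_ann = π/4 × (86.8² − 59.3²) = 3156 mm^2
On retraction the pressure acts on the annular area (bore minus rod).
F = P × A_ann

F ≈ 51.1 kN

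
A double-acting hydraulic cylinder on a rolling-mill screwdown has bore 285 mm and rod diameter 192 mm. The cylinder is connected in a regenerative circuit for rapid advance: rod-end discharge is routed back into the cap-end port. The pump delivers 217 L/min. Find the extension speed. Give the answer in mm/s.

v ≈ 125 mm/s

In regeneration the rod-end outflow joins the pump flow into the cap end, so the net volume the pump must supply per unit advance equals the rod cross-section area.
Rod cross-section A_rod = π/4 × (192 mm)² = 28950 mm^2
v = Q_pump / A_rod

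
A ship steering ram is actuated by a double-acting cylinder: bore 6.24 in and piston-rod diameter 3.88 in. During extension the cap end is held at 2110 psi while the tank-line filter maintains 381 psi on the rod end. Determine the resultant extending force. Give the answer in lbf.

Cap-side area A_cap = π/4 × (6.24 in)² = 30.58 in^2
Rod-side annular area A_ann = π/4 × (6.24² − 3.88²) = 18.76 in^2
Net thrust = P_cap·A_cap − P_rod·A_ann = 64530 lbf − 7147 lbf

F ≈ 57400 lbf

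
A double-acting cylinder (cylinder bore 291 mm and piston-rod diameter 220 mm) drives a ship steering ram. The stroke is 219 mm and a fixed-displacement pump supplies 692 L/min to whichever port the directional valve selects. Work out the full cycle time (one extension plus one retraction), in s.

Cap-side area A_cap = π/4 × (291 mm)² = 66510 mm^2
Rod-side annular area A_ann = π/4 × (291² − 220²) = 28500 mm^2
t_ext = A_cap·L/Q = 1.263 s
t_ret = A_ann·L/Q = 0.5411 s
t_cycle = t_ext + t_ret

t ≈ 1.80 s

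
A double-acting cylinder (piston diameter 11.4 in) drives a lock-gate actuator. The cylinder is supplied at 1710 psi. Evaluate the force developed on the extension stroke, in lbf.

Cap-side area A_cap = π/4 × (11.4 in)² = 102.1 in^2
F = P × A_cap = 1710 psi × A_cap

F ≈ 1.75e5 lbf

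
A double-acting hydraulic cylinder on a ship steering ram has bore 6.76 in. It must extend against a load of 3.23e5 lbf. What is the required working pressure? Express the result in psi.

P ≈ 9000 psi

Cap-side area A_cap = π/4 × (6.76 in)² = 35.89 in^2
P = F / A = 3.23e5 lbf / A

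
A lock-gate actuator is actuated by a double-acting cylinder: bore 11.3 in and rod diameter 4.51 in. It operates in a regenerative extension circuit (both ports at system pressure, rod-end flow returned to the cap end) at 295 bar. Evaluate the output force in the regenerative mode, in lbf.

With equal pressure on both faces, forces on the annular region cancel; the net push is pressure × rod cross-section.
Rod cross-section A_rod = π/4 × (4.51 in)² = 15.98 in^2
F = P × A_rod

F ≈ 68400 lbf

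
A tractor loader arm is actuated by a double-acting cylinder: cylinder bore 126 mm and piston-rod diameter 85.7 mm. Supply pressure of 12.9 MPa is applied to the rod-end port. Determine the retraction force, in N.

Rod-side annular area A_ann = π/4 × (126² − 85.7²) = 6701 mm^2
On retraction the pressure acts on the annular area (bore minus rod).
F = P × A_ann

F ≈ 86400 N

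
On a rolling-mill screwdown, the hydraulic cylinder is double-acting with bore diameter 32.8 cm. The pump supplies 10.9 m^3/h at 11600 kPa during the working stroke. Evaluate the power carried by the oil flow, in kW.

Hydraulic power = P × Q

W ≈ 35.1 kW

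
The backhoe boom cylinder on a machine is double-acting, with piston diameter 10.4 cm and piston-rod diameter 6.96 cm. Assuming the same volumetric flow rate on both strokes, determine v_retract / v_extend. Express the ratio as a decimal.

Cap-side area A_cap = π/4 × (10.4 cm)² = 84.95 cm^2
Rod-side annular area A_ann = π/4 × (10.4² − 6.96²) = 46.90 cm^2
For equal Q, v ∝ 1/A, so v_ret/v_ext = A_cap/A_ann.

v_ret/v_ext ≈ 1.81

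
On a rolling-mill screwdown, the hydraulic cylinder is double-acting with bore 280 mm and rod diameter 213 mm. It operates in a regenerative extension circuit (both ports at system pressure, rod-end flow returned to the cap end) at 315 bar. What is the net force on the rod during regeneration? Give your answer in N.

With equal pressure on both faces, forces on the annular region cancel; the net push is pressure × rod cross-section.
Rod cross-section A_rod = π/4 × (213 mm)² = 35630 mm^2
F = P × A_rod

F ≈ 1.12e6 N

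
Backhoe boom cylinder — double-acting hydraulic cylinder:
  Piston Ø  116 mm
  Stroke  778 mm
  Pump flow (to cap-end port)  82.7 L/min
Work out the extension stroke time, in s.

t ≈ 5.97 s

Cap-side area A_cap = π/4 × (116 mm)² = 10570 mm^2
Swept volume V = A × L; t = V / Q = A·L / Q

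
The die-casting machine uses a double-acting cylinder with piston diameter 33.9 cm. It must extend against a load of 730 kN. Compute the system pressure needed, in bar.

Cap-side area A_cap = π/4 × (33.9 cm)² = 902.6 cm^2
P = F / A = 730 kN / A

P ≈ 80.9 bar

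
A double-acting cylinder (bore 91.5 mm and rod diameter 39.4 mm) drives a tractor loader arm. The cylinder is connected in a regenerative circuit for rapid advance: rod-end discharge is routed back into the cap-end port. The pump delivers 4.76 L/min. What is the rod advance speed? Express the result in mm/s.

v ≈ 65.1 mm/s

In regeneration the rod-end outflow joins the pump flow into the cap end, so the net volume the pump must supply per unit advance equals the rod cross-section area.
Rod cross-section A_rod = π/4 × (39.4 mm)² = 1219 mm^2
v = Q_pump / A_rod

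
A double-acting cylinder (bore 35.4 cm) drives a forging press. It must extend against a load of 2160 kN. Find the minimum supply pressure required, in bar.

P ≈ 219 bar

Cap-side area A_cap = π/4 × (35.4 cm)² = 984.2 cm^2
P = F / A = 2160 kN / A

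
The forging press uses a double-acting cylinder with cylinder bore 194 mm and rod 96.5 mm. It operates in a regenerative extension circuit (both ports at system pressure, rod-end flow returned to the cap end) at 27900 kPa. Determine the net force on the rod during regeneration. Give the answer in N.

With equal pressure on both faces, forces on the annular region cancel; the net push is pressure × rod cross-section.
Rod cross-section A_rod = π/4 × (96.5 mm)² = 7314 mm^2
F = P × A_rod

F ≈ 2.04e5 N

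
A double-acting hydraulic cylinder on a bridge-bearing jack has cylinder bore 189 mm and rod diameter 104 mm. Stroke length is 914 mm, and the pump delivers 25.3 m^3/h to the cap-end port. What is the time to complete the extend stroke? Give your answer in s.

Cap-side area A_cap = π/4 × (189 mm)² = 28060 mm^2
Swept volume V = A × L; t = V / Q = A·L / Q

t ≈ 3.65 s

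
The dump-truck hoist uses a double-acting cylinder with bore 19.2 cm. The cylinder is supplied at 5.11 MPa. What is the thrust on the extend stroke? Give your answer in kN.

Cap-side area A_cap = π/4 × (19.2 cm)² = 289.5 cm^2
F = P × A_cap = 5.11 MPa × A_cap

F ≈ 148 kN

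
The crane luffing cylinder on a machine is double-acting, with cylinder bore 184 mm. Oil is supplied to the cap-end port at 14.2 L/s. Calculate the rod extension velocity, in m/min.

v ≈ 32.0 m/min

Cap-side area A_cap = π/4 × (184 mm)² = 26590 mm^2
v = Q / A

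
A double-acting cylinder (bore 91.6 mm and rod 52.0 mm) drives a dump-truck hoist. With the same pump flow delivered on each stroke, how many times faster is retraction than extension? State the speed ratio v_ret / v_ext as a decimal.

Cap-side area A_cap = π/4 × (91.6 mm)² = 6590 mm^2
Rod-side annular area A_ann = π/4 × (91.6² − 52.0²) = 4466 mm^2
For equal Q, v ∝ 1/A, so v_ret/v_ext = A_cap/A_ann.

v_ret/v_ext ≈ 1.48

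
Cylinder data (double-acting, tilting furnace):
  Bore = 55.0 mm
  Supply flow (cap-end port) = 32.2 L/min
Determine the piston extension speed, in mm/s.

Cap-side area A_cap = π/4 × (55.0 mm)² = 2376 mm^2
v = Q / A

v ≈ 226 mm/s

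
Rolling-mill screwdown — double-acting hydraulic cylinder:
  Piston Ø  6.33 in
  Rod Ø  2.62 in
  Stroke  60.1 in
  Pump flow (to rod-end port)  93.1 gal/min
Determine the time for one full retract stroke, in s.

t ≈ 4.37 s

Rod-side annular area A_ann = π/4 × (6.33² − 2.62²) = 26.08 in^2
Swept volume V = A × L; t = V / Q = A·L / Q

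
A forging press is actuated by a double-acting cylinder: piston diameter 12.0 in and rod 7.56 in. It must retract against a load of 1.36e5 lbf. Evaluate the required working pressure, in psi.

P ≈ 1990 psi

Rod-side annular area A_ann = π/4 × (12.0² − 7.56²) = 68.21 in^2
Retraction: pressure acts on the annular area.
P = F / A = 1.36e5 lbf / A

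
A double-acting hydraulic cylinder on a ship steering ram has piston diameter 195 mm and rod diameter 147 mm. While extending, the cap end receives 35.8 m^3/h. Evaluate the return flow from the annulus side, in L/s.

Cap-side area A_cap = π/4 × (195 mm)² = 29860 mm^2
Rod-side annular area A_ann = π/4 × (195² − 147²) = 12890 mm^2
Piston speed v = Q_in/A_cap; rod-end outflow Q_out = v × A_ann = Q_in × A_ann/A_cap.

Q_out ≈ 4.29 L/s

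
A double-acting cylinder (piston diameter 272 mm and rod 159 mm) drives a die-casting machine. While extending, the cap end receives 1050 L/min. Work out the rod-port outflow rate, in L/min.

Cap-side area A_cap = π/4 × (272 mm)² = 58110 mm^2
Rod-side annular area A_ann = π/4 × (272² − 159²) = 38250 mm^2
Piston speed v = Q_in/A_cap; rod-end outflow Q_out = v × A_ann = Q_in × A_ann/A_cap.

Q_out ≈ 691 L/min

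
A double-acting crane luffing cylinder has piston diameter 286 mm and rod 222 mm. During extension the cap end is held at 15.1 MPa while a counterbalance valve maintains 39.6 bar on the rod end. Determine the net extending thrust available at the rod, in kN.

Cap-side area A_cap = π/4 × (286 mm)² = 64240 mm^2
Rod-side annular area A_ann = π/4 × (286² − 222²) = 25530 mm^2
Net thrust = P_cap·A_cap − P_rod·A_ann = 970.1 kN − 101.1 kN

F ≈ 869 kN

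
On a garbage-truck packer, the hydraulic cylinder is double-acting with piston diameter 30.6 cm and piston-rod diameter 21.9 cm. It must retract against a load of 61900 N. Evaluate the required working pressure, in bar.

P ≈ 17.3 bar

Rod-side annular area A_ann = π/4 × (30.6² − 21.9²) = 358.7 cm^2
Retraction: pressure acts on the annular area.
P = F / A = 61900 N / A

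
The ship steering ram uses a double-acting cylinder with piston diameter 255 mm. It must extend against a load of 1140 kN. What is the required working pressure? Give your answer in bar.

Cap-side area A_cap = π/4 × (255 mm)² = 51070 mm^2
P = F / A = 1140 kN / A

P ≈ 223 bar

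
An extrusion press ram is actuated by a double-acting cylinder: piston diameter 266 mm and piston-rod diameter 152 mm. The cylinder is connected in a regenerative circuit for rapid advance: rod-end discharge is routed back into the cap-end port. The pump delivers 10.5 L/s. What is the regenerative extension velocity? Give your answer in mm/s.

v ≈ 579 mm/s

In regeneration the rod-end outflow joins the pump flow into the cap end, so the net volume the pump must supply per unit advance equals the rod cross-section area.
Rod cross-section A_rod = π/4 × (152 mm)² = 18150 mm^2
v = Q_pump / A_rod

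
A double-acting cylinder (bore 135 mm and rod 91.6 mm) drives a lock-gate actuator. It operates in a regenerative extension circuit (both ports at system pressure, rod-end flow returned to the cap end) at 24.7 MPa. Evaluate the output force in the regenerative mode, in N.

F ≈ 1.63e5 N

With equal pressure on both faces, forces on the annular region cancel; the net push is pressure × rod cross-section.
Rod cross-section A_rod = π/4 × (91.6 mm)² = 6590 mm^2
F = P × A_rod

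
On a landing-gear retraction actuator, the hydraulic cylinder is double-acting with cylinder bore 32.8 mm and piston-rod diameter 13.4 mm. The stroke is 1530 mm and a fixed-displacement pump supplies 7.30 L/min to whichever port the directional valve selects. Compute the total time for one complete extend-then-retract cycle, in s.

t ≈ 19.5 s

Cap-side area A_cap = π/4 × (32.8 mm)² = 845.0 mm^2
Rod-side annular area A_ann = π/4 × (32.8² − 13.4²) = 703.9 mm^2
t_ext = A_cap·L/Q = 10.63 s
t_ret = A_ann·L/Q = 8.852 s
t_cycle = t_ext + t_ret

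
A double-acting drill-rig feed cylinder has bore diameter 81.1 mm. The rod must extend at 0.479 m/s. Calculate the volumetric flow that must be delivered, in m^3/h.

Cap-side area A_cap = π/4 × (81.1 mm)² = 5166 mm^2
Q = A × v

Q ≈ 8.91 m^3/h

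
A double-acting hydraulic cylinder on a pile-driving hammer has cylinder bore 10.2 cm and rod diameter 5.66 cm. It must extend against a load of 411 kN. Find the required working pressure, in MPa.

P ≈ 50.3 MPa

Cap-side area A_cap = π/4 × (10.2 cm)² = 81.71 cm^2
P = F / A = 411 kN / A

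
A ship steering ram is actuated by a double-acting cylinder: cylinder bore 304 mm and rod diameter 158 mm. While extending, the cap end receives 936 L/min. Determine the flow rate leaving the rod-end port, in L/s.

Q_out ≈ 11.4 L/s

Cap-side area A_cap = π/4 × (304 mm)² = 72580 mm^2
Rod-side annular area A_ann = π/4 × (304² − 158²) = 52980 mm^2
Piston speed v = Q_in/A_cap; rod-end outflow Q_out = v × A_ann = Q_in × A_ann/A_cap.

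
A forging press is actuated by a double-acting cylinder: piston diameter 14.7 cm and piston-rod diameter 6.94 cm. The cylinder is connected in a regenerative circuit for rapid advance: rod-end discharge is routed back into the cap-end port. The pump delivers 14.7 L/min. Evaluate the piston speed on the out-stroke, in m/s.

v ≈ 0.0648 m/s

In regeneration the rod-end outflow joins the pump flow into the cap end, so the net volume the pump must supply per unit advance equals the rod cross-section area.
Rod cross-section A_rod = π/4 × (6.94 cm)² = 37.83 cm^2
v = Q_pump / A_rod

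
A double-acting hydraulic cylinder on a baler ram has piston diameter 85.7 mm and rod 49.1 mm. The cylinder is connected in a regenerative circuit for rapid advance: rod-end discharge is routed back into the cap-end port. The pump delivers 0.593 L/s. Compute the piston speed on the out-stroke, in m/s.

In regeneration the rod-end outflow joins the pump flow into the cap end, so the net volume the pump must supply per unit advance equals the rod cross-section area.
Rod cross-section A_rod = π/4 × (49.1 mm)² = 1893 mm^2
v = Q_pump / A_rod

v ≈ 0.313 m/s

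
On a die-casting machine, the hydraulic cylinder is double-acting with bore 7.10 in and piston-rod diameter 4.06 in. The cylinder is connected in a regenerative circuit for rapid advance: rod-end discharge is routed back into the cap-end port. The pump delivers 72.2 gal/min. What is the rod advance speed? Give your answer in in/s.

v ≈ 21.5 in/s

In regeneration the rod-end outflow joins the pump flow into the cap end, so the net volume the pump must supply per unit advance equals the rod cross-section area.
Rod cross-section A_rod = π/4 × (4.06 in)² = 12.95 in^2
v = Q_pump / A_rod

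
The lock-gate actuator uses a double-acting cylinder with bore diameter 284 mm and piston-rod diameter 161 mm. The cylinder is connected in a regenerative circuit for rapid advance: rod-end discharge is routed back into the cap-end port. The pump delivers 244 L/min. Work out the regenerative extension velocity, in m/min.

In regeneration the rod-end outflow joins the pump flow into the cap end, so the net volume the pump must supply per unit advance equals the rod cross-section area.
Rod cross-section A_rod = π/4 × (161 mm)² = 20360 mm^2
v = Q_pump / A_rod

v ≈ 12.0 m/min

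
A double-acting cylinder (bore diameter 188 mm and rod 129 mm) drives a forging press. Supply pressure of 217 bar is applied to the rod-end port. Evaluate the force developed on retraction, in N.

F ≈ 3.19e5 N

Rod-side annular area A_ann = π/4 × (188² − 129²) = 14690 mm^2
On retraction the pressure acts on the annular area (bore minus rod).
F = P × A_ann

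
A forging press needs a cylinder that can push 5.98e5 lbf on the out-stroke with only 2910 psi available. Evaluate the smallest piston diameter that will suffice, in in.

Extension force acts on the full piston face: F = P × (π/4)D².
D = √(4F / (πP)) = √(4 × 5.98e5 lbf / (π × 2910 psi))

D ≈ 16.2 in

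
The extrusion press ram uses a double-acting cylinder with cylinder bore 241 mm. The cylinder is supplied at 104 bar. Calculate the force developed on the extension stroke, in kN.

Cap-side area A_cap = π/4 × (241 mm)² = 45620 mm^2
F = P × A_cap = 104 bar × A_cap

F ≈ 474 kN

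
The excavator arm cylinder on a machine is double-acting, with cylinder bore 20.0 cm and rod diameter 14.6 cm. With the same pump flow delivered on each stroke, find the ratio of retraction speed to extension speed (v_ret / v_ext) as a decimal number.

Cap-side area A_cap = π/4 × (20.0 cm)² = 314.2 cm^2
Rod-side annular area A_ann = π/4 × (20.0² − 14.6²) = 146.7 cm^2
For equal Q, v ∝ 1/A, so v_ret/v_ext = A_cap/A_ann.

v_ret/v_ext ≈ 2.14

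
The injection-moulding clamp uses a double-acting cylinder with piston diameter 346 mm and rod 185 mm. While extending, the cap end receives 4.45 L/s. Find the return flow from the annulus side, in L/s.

Cap-side area A_cap = π/4 × (346 mm)² = 94020 mm^2
Rod-side annular area A_ann = π/4 × (346² − 185²) = 67140 mm^2
Piston speed v = Q_in/A_cap; rod-end outflow Q_out = v × A_ann = Q_in × A_ann/A_cap.

Q_out ≈ 3.18 L/s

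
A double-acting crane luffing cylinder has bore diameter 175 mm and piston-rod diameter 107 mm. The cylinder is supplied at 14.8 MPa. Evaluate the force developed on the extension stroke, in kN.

Cap-side area A_cap = π/4 × (175 mm)² = 24050 mm^2
F = P × A_cap = 14.8 MPa × A_cap

F ≈ 356 kN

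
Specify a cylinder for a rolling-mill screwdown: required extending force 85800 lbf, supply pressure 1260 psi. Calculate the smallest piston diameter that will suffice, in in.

Extension force acts on the full piston face: F = P × (π/4)D².
D = √(4F / (πP)) = √(4 × 85800 lbf / (π × 1260 psi))

D ≈ 9.31 in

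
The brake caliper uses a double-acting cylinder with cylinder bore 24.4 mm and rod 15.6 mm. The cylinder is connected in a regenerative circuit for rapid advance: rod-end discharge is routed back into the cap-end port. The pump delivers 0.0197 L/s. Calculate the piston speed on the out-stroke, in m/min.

v ≈ 6.18 m/min

In regeneration the rod-end outflow joins the pump flow into the cap end, so the net volume the pump must supply per unit advance equals the rod cross-section area.
Rod cross-section A_rod = π/4 × (15.6 mm)² = 191.1 mm^2
v = Q_pump / A_rod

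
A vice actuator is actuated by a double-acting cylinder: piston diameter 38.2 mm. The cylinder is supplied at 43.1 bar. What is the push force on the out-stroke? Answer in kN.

F ≈ 4.94 kN

Cap-side area A_cap = π/4 × (38.2 mm)² = 1146 mm^2
F = P × A_cap = 43.1 bar × A_cap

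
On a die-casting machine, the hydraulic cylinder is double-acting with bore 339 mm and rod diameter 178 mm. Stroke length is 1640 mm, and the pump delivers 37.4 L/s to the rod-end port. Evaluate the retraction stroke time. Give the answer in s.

t ≈ 2.87 s

Rod-side annular area A_ann = π/4 × (339² − 178²) = 65370 mm^2
Swept volume V = A × L; t = V / Q = A·L / Q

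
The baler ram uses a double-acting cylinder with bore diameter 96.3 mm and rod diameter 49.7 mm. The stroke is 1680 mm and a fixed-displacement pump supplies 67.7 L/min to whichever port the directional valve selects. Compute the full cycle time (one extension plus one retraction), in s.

Cap-side area A_cap = π/4 × (96.3 mm)² = 7284 mm^2
Rod-side annular area A_ann = π/4 × (96.3² − 49.7²) = 5344 mm^2
t_ext = A_cap·L/Q = 10.84 s
t_ret = A_ann·L/Q = 7.956 s
t_cycle = t_ext + t_ret

t ≈ 18.8 s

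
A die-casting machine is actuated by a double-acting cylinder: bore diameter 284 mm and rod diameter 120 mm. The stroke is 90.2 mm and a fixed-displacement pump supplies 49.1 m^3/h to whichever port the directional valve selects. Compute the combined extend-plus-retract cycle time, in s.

t ≈ 0.763 s

Cap-side area A_cap = π/4 × (284 mm)² = 63350 mm^2
Rod-side annular area A_ann = π/4 × (284² − 120²) = 52040 mm^2
t_ext = A_cap·L/Q = 0.4189 s
t_ret = A_ann·L/Q = 0.3441 s
t_cycle = t_ext + t_ret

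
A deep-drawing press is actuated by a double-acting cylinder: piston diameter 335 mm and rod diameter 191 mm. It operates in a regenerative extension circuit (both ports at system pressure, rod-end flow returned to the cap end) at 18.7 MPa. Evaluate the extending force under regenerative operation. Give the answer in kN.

F ≈ 536 kN

With equal pressure on both faces, forces on the annular region cancel; the net push is pressure × rod cross-section.
Rod cross-section A_rod = π/4 × (191 mm)² = 28650 mm^2
F = P × A_rod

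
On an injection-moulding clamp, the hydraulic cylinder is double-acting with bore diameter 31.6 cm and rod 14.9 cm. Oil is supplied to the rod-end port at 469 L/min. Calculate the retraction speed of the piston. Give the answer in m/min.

Rod-side annular area A_ann = π/4 × (31.6² − 14.9²) = 609.9 cm^2
Flow into the rod-end port fills the annular volume.
v = Q / A

v ≈ 7.69 m/min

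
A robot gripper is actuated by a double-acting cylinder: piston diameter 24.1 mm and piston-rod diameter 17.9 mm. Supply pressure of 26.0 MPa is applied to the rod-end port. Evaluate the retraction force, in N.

Rod-side annular area A_ann = π/4 × (24.1² − 17.9²) = 204.5 mm^2
On retraction the pressure acts on the annular area (bore minus rod).
F = P × A_ann

F ≈ 5320 N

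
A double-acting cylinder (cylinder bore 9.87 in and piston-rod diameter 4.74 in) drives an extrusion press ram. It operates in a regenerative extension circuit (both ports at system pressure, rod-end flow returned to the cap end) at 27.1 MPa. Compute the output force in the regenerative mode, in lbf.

F ≈ 69400 lbf

With equal pressure on both faces, forces on the annular region cancel; the net push is pressure × rod cross-section.
Rod cross-section A_rod = π/4 × (4.74 in)² = 17.65 in^2
F = P × A_rod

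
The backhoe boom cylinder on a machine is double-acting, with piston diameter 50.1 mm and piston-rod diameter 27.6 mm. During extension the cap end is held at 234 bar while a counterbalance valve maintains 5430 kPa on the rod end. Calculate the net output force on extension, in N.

Cap-side area A_cap = π/4 × (50.1 mm)² = 1971 mm^2
Rod-side annular area A_ann = π/4 × (50.1² − 27.6²) = 1373 mm^2
Net thrust = P_cap·A_cap − P_rod·A_ann = 46130 N − 7456 N

F ≈ 38700 N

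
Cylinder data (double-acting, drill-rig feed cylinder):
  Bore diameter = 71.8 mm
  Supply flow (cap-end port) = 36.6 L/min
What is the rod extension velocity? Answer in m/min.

Cap-side area A_cap = π/4 × (71.8 mm)² = 4049 mm^2
v = Q / A

v ≈ 9.04 m/min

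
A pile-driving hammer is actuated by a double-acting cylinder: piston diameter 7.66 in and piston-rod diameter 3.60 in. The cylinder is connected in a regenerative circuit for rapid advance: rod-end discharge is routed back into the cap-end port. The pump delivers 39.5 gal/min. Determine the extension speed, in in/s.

In regeneration the rod-end outflow joins the pump flow into the cap end, so the net volume the pump must supply per unit advance equals the rod cross-section area.
Rod cross-section A_rod = π/4 × (3.60 in)² = 10.18 in^2
v = Q_pump / A_rod

v ≈ 14.9 in/s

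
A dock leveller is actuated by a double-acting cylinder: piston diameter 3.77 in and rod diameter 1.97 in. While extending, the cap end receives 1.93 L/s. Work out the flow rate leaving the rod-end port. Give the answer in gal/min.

Cap-side area A_cap = π/4 × (3.77 in)² = 11.16 in^2
Rod-side annular area A_ann = π/4 × (3.77² − 1.97²) = 8.115 in^2
Piston speed v = Q_in/A_cap; rod-end outflow Q_out = v × A_ann = Q_in × A_ann/A_cap.

Q_out ≈ 22.2 gal/min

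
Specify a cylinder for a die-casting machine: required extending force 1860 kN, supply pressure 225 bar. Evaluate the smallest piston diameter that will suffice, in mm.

Extension force acts on the full piston face: F = P × (π/4)D².
D = √(4F / (πP)) = √(4 × 1860 kN / (π × 225 bar))

D ≈ 324 mm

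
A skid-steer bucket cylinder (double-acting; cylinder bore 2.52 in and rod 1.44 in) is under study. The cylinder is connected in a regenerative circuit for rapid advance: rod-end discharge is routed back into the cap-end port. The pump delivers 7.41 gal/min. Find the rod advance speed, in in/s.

In regeneration the rod-end outflow joins the pump flow into the cap end, so the net volume the pump must supply per unit advance equals the rod cross-section area.
Rod cross-section A_rod = π/4 × (1.44 in)² = 1.629 in^2
v = Q_pump / A_rod

v ≈ 17.5 in/s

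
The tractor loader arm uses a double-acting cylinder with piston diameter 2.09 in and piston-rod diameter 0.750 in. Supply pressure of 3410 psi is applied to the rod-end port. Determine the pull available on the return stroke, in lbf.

F ≈ 10200 lbf

Rod-side annular area A_ann = π/4 × (2.09² − 0.750²) = 2.989 in^2
On retraction the pressure acts on the annular area (bore minus rod).
F = P × A_ann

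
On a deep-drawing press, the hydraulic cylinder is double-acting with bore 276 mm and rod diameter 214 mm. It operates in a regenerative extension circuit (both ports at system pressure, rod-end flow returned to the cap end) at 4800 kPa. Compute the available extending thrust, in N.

F ≈ 1.73e5 N

With equal pressure on both faces, forces on the annular region cancel; the net push is pressure × rod cross-section.
Rod cross-section A_rod = π/4 × (214 mm)² = 35970 mm^2
F = P × A_rod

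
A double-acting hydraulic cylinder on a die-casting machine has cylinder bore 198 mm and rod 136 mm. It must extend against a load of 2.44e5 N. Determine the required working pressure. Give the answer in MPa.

P ≈ 7.92 MPa

Cap-side area A_cap = π/4 × (198 mm)² = 30790 mm^2
P = F / A = 2.44e5 N / A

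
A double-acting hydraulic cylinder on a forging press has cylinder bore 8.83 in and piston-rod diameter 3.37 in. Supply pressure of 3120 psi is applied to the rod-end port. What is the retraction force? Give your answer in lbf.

Rod-side annular area A_ann = π/4 × (8.83² − 3.37²) = 52.32 in^2
On retraction the pressure acts on the annular area (bore minus rod).
F = P × A_ann

F ≈ 1.63e5 lbf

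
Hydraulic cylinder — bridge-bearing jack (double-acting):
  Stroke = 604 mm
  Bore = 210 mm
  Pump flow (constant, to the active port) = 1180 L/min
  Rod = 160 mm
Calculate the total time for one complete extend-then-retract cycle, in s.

t ≈ 1.51 s

Cap-side area A_cap = π/4 × (210 mm)² = 34640 mm^2
Rod-side annular area A_ann = π/4 × (210² − 160²) = 14530 mm^2
t_ext = A_cap·L/Q = 1.064 s
t_ret = A_ann·L/Q = 0.4462 s
t_cycle = t_ext + t_ret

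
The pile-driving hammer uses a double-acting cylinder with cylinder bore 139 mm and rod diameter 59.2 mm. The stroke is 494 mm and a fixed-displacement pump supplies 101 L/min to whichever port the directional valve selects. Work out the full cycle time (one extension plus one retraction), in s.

t ≈ 8.10 s

Cap-side area A_cap = π/4 × (139 mm)² = 15170 mm^2
Rod-side annular area A_ann = π/4 × (139² − 59.2²) = 12420 mm^2
t_ext = A_cap·L/Q = 4.453 s
t_ret = A_ann·L/Q = 3.645 s
t_cycle = t_ext + t_ret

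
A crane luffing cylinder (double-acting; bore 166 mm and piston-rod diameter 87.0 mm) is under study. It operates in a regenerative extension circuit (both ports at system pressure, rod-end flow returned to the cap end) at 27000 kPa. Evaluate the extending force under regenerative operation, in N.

F ≈ 1.61e5 N

With equal pressure on both faces, forces on the annular region cancel; the net push is pressure × rod cross-section.
Rod cross-section A_rod = π/4 × (87.0 mm)² = 5945 mm^2
F = P × A_rod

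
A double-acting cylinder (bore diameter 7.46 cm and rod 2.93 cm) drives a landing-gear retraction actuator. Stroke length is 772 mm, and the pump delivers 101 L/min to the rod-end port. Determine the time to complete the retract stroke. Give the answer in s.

t ≈ 1.70 s

Rod-side annular area A_ann = π/4 × (7.46² − 2.93²) = 36.97 cm^2
Swept volume V = A × L; t = V / Q = A·L / Q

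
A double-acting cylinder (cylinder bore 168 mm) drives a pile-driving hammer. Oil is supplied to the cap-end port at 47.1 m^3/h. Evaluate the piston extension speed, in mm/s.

v ≈ 590 mm/s

Cap-side area A_cap = π/4 × (168 mm)² = 22170 mm^2
v = Q / A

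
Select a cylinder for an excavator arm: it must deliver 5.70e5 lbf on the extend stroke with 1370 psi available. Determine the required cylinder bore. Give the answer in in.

Extension force acts on the full piston face: F = P × (π/4)D².
D = √(4F / (πP)) = √(4 × 5.70e5 lbf / (π × 1370 psi))

D ≈ 23.0 in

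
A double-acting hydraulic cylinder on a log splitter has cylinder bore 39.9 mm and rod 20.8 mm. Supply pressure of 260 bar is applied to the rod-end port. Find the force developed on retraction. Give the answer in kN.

Rod-side annular area A_ann = π/4 × (39.9² − 20.8²) = 910.6 mm^2
On retraction the pressure acts on the annular area (bore minus rod).
F = P × A_ann

F ≈ 23.7 kN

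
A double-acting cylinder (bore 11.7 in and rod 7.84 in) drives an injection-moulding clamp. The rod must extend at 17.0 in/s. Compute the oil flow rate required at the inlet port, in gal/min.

Cap-side area A_cap = π/4 × (11.7 in)² = 107.5 in^2
Q = A × v

Q ≈ 475 gal/min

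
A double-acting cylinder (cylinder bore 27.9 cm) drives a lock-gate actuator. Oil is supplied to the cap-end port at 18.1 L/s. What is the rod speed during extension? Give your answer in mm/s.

v ≈ 296 mm/s

Cap-side area A_cap = π/4 × (27.9 cm)² = 611.4 cm^2
v = Q / A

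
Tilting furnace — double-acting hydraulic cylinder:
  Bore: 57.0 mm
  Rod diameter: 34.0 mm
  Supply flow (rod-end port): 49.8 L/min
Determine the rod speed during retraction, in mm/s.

Rod-side annular area A_ann = π/4 × (57.0² − 34.0²) = 1644 mm^2
Flow into the rod-end port fills the annular volume.
v = Q / A

v ≈ 505 mm/s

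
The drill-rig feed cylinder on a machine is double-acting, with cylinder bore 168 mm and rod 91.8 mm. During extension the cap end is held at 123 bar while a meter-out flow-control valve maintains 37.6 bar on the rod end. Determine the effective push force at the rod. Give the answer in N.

Cap-side area A_cap = π/4 × (168 mm)² = 22170 mm^2
Rod-side annular area A_ann = π/4 × (168² − 91.8²) = 15550 mm^2
Net thrust = P_cap·A_cap − P_rod·A_ann = 2.727e5 N − 58460 N

F ≈ 2.14e5 N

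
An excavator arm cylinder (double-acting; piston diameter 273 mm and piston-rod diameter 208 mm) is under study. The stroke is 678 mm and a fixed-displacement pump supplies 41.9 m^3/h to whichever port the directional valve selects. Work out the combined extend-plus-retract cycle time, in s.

Cap-side area A_cap = π/4 × (273 mm)² = 58530 mm^2
Rod-side annular area A_ann = π/4 × (273² − 208²) = 24560 mm^2
t_ext = A_cap·L/Q = 3.410 s
t_ret = A_ann·L/Q = 1.430 s
t_cycle = t_ext + t_ret

t ≈ 4.84 s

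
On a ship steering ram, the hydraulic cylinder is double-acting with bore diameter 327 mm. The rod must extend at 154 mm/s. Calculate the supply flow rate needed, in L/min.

Q ≈ 776 L/min

Cap-side area A_cap = π/4 × (327 mm)² = 83980 mm^2
Q = A × v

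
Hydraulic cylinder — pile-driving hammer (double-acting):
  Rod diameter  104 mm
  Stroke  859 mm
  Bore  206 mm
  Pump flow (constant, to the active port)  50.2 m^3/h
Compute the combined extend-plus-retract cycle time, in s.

Cap-side area A_cap = π/4 × (206 mm)² = 33330 mm^2
Rod-side annular area A_ann = π/4 × (206² − 104²) = 24830 mm^2
t_ext = A_cap·L/Q = 2.053 s
t_ret = A_ann·L/Q = 1.530 s
t_cycle = t_ext + t_ret

t ≈ 3.58 s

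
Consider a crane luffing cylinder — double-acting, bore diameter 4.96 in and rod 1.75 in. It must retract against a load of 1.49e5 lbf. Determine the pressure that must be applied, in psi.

P ≈ 8810 psi

Rod-side annular area A_ann = π/4 × (4.96² − 1.75²) = 16.92 in^2
Retraction: pressure acts on the annular area.
P = F / A = 1.49e5 lbf / A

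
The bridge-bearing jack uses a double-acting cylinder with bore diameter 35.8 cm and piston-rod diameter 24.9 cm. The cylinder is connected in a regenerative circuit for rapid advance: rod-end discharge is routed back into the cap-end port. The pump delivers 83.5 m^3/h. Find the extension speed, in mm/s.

v ≈ 476 mm/s

In regeneration the rod-end outflow joins the pump flow into the cap end, so the net volume the pump must supply per unit advance equals the rod cross-section area.
Rod cross-section A_rod = π/4 × (24.9 cm)² = 487.0 cm^2
v = Q_pump / A_rod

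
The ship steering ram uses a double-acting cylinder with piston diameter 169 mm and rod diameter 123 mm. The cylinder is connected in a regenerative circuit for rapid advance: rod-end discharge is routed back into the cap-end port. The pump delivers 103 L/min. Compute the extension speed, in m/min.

In regeneration the rod-end outflow joins the pump flow into the cap end, so the net volume the pump must supply per unit advance equals the rod cross-section area.
Rod cross-section A_rod = π/4 × (123 mm)² = 11880 mm^2
v = Q_pump / A_rod

v ≈ 8.67 m/min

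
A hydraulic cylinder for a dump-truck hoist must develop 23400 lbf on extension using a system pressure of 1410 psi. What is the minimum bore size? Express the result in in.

D ≈ 4.60 in

Extension force acts on the full piston face: F = P × (π/4)D².
D = √(4F / (πP)) = √(4 × 23400 lbf / (π × 1410 psi))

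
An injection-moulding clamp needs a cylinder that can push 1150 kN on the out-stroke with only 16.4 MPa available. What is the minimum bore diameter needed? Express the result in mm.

Extension force acts on the full piston face: F = P × (π/4)D².
D = √(4F / (πP)) = √(4 × 1150 kN / (π × 16.4 MPa))

D ≈ 299 mm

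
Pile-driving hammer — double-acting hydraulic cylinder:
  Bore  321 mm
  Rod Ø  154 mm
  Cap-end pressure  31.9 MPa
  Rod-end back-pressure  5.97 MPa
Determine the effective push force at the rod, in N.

Cap-side area A_cap = π/4 × (321 mm)² = 80930 mm^2
Rod-side annular area A_ann = π/4 × (321² − 154²) = 62300 mm^2
Net thrust = P_cap·A_cap − P_rod·A_ann = 2.582e6 N − 3.719e5 N

F ≈ 2.21e6 N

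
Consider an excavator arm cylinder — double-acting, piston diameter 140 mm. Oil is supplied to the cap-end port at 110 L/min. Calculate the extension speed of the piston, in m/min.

Cap-side area A_cap = π/4 × (140 mm)² = 15390 mm^2
v = Q / A

v ≈ 7.15 m/min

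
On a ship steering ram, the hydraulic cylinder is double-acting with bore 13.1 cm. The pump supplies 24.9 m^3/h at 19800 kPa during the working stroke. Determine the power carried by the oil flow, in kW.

Hydraulic power = P × Q

W ≈ 137 kW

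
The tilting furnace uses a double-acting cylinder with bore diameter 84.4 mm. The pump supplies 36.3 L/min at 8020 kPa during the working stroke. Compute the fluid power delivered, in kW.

Hydraulic power = P × Q

W ≈ 4.85 kW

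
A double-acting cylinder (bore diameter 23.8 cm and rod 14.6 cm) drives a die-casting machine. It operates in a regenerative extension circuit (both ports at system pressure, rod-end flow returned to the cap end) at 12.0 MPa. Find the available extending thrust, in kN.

With equal pressure on both faces, forces on the annular region cancel; the net push is pressure × rod cross-section.
Rod cross-section A_rod = π/4 × (14.6 cm)² = 167.4 cm^2
F = P × A_rod

F ≈ 201 kN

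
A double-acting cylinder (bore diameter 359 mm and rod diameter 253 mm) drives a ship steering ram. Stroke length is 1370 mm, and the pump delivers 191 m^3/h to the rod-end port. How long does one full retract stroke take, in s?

t ≈ 1.32 s

Rod-side annular area A_ann = π/4 × (359² − 253²) = 50950 mm^2
Swept volume V = A × L; t = V / Q = A·L / Q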